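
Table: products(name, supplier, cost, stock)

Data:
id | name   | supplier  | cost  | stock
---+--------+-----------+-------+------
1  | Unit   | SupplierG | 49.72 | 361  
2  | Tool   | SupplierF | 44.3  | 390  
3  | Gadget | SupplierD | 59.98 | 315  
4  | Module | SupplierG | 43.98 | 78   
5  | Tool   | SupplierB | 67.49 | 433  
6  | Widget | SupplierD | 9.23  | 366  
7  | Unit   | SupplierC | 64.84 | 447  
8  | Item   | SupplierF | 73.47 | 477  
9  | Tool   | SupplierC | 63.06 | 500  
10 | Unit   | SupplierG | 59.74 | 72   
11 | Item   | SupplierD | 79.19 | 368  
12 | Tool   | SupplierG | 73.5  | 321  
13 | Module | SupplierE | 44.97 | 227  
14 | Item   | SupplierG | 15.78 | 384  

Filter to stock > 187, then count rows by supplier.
SELECT supplier, COUNT(*)
FROM products
WHERE stock > 187
GROUP BY supplier

Note: WHERE filters rows before grouping.

Result:
  SupplierB: 1
  SupplierC: 2
  SupplierD: 3
  SupplierE: 1
  SupplierF: 2
  SupplierG: 3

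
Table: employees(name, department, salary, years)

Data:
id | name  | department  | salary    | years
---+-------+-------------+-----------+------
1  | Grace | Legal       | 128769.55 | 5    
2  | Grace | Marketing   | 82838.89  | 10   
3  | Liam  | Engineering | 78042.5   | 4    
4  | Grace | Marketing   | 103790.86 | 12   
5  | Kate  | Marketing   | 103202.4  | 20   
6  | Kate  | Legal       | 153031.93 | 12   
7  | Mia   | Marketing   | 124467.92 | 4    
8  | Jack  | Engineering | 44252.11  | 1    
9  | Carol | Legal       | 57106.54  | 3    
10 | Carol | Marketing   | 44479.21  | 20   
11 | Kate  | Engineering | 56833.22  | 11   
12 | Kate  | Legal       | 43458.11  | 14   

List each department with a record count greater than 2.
SELECT department, COUNT(*) as cnt
FROM employees
GROUP BY department
HAVING COUNT(*) > 2

Result:
  Engineering: 3
  Legal: 4
  Marketing: 5

Note: HAVING filters groups after aggregation, WHERE filters rows before.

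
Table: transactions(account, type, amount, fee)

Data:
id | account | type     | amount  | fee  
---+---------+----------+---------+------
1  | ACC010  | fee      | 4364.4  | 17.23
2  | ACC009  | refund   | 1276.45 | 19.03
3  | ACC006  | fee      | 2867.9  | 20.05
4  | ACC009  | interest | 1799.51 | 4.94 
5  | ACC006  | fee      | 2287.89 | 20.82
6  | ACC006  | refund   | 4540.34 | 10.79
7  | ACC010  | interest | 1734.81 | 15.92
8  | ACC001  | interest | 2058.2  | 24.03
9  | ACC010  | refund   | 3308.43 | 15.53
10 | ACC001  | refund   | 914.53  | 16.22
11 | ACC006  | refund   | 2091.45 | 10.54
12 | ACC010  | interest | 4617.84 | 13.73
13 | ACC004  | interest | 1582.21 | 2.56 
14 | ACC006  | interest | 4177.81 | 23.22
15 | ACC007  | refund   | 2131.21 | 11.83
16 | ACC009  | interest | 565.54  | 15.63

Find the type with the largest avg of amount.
SELECT type, AVG(amount) as val
FROM transactions
GROUP BY type
ORDER BY val DESC
LIMIT 1

Result: fee with avg(amount) = 3173.40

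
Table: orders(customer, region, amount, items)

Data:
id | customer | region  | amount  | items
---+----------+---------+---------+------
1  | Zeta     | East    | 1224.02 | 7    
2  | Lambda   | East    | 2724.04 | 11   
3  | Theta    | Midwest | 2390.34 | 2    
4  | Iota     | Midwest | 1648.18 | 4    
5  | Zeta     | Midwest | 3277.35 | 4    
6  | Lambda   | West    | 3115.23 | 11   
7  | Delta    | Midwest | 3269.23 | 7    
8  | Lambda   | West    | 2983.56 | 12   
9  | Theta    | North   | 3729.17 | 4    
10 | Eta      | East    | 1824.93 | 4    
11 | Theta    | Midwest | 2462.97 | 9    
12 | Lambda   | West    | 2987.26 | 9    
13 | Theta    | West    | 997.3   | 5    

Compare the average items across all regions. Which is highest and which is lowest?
SELECT region, AVG(items)
FROM orders
GROUP BY region
ORDER BY AVG(items)

All groups:
  North: 4.00
  Midwest: 5.20
  East: 7.33
  West: 9.25

Highest: West (9.25)
Lowest: North (4.00)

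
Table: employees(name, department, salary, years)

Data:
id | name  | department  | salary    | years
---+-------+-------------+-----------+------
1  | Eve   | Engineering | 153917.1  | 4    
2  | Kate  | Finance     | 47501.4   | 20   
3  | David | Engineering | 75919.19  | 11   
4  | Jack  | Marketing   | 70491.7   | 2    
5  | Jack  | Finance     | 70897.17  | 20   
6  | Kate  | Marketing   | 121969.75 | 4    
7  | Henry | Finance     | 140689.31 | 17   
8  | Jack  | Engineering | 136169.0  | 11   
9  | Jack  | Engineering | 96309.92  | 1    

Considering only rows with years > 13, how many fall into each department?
SELECT department, COUNT(*)
FROM employees
WHERE years > 13
GROUP BY department

Note: WHERE filters rows before grouping.

Result:
  Finance: 3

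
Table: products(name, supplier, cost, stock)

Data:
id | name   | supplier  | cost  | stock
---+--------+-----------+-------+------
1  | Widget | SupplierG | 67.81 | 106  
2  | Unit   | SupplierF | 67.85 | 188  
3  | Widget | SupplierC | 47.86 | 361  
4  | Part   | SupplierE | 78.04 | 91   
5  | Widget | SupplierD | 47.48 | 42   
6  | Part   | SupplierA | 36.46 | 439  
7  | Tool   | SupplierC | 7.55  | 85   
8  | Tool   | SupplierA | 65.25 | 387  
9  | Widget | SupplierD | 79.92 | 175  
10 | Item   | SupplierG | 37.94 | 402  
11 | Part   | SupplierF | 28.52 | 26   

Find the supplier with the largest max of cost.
SELECT supplier, MAX(cost) as val
FROM products
GROUP BY supplier
ORDER BY val DESC
LIMIT 1

Result: SupplierD with max(cost) = 79.92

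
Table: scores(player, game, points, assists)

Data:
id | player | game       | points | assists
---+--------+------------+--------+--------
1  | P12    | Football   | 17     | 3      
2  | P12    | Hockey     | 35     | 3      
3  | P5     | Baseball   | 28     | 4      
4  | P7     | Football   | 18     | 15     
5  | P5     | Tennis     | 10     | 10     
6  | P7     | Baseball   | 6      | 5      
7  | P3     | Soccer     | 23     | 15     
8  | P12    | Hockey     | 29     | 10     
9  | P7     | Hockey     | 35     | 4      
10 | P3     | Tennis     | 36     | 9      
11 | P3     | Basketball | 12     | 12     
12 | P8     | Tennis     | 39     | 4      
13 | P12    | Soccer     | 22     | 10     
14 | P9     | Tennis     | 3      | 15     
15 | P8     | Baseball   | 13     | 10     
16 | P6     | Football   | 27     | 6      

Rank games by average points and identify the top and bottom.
SELECT game, AVG(points)
FROM scores
GROUP BY game
ORDER BY AVG(points)

All groups:
  Basketball: 12.00
  Baseball: 15.67
  Football: 20.67
  Tennis: 22.00
  Soccer: 22.50
  Hockey: 33.00

Highest: Hockey (33.00)
Lowest: Basketball (12.00)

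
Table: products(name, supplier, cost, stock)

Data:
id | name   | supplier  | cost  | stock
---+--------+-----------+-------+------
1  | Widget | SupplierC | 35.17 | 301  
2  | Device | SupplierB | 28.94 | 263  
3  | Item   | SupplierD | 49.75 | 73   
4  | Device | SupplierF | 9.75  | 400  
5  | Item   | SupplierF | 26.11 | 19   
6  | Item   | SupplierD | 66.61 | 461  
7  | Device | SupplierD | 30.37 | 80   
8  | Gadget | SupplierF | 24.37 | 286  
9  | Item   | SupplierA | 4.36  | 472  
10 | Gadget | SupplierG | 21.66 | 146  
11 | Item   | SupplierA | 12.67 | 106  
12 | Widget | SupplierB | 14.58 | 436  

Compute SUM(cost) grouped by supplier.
SELECT supplier, SUM(cost) as result
FROM products
GROUP BY supplier

Result:
  SupplierA: 17.03
  SupplierB: 43.52
  SupplierC: 35.17
  SupplierD: 146.73
  SupplierF: 60.23
  SupplierG: 21.66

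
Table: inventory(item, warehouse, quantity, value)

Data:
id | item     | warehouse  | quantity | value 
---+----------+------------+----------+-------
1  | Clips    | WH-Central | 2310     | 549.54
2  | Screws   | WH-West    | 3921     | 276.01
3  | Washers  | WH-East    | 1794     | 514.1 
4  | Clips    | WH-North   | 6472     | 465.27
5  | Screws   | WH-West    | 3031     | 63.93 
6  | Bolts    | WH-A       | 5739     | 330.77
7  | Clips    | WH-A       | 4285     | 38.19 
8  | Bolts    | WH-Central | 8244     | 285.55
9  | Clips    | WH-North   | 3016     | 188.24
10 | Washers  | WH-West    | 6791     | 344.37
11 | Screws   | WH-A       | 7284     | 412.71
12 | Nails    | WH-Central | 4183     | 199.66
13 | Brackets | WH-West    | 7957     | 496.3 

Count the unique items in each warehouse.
SELECT warehouse, COUNT(DISTINCT item)
FROM inventory
GROUP BY warehouse

Result:
  WH-A: 3 distinct
  WH-Central: 3 distinct
  WH-East: 1 distinct
  WH-North: 1 distinct
  WH-West: 3 distinct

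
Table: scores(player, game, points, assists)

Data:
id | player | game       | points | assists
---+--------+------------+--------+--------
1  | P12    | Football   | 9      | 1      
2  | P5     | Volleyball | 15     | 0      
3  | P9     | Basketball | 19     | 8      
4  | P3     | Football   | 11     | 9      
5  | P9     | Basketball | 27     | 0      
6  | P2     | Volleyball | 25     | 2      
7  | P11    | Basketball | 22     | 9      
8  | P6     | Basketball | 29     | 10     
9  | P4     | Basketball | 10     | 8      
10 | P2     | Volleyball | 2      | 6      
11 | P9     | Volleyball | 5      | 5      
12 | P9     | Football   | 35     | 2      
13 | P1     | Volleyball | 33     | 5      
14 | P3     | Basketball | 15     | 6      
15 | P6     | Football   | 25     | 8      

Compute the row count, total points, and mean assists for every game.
SELECT game,
       COUNT(*) as cnt,
       SUM(points) as total_points,
       AVG(assists) as avg_assists
FROM scores
GROUP BY game

Result:
  Basketball: 6 records, 122 total points, 6.83 avg assists
  Football: 4 records, 80 total points, 5.00 avg assists
  Volleyball: 5 records, 80 total points, 3.60 avg assists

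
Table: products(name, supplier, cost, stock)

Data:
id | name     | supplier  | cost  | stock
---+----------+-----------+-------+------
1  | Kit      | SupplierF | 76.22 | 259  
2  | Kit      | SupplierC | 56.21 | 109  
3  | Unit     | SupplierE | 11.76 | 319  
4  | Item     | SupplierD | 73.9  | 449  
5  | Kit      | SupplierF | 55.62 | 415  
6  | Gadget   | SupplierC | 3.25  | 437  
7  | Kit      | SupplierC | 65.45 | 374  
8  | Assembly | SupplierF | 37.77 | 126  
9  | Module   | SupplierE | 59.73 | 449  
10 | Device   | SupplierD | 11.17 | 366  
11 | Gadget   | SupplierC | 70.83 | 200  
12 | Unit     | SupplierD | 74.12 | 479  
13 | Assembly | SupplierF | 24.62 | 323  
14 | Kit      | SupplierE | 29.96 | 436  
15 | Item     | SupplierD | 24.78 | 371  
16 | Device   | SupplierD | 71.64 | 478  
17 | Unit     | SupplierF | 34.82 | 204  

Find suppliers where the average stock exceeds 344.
SELECT supplier, AVG(stock)
FROM products
GROUP BY supplier
HAVING AVG(stock) > 344

Result:
  SupplierD: avg=428.60
  SupplierE: avg=401.33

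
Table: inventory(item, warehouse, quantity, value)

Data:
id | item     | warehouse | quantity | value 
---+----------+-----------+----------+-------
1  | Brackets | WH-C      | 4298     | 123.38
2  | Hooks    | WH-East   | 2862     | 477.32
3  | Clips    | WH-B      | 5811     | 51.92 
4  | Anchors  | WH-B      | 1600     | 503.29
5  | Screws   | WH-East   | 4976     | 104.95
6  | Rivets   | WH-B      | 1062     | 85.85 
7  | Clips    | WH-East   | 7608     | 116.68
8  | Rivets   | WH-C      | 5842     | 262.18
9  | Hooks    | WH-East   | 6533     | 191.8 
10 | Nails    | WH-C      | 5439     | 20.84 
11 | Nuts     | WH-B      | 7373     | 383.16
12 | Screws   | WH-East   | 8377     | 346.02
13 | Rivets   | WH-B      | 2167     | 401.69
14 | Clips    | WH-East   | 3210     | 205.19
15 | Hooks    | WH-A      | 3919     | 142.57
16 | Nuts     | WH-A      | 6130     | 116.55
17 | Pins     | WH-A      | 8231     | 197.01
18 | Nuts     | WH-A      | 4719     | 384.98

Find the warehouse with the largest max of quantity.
SELECT warehouse, MAX(quantity) as val
FROM inventory
GROUP BY warehouse
ORDER BY val DESC
LIMIT 1

Result: WH-East with max(quantity) = 8377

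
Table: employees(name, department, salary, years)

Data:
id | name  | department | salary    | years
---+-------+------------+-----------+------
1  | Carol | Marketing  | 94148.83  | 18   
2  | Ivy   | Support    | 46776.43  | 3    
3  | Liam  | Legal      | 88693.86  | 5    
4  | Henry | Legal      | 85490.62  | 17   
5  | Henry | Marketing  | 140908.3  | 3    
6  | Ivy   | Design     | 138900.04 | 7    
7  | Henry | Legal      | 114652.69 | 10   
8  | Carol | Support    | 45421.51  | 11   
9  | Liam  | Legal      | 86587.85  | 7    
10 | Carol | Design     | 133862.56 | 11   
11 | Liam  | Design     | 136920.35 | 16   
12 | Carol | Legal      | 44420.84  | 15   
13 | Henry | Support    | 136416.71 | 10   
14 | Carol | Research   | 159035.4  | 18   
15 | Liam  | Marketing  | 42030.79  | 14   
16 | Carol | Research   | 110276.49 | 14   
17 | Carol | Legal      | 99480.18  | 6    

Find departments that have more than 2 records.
SELECT department, COUNT(*) as cnt
FROM employees
GROUP BY department
HAVING COUNT(*) > 2

Result:
  Design: 3
  Legal: 6
  Marketing: 3
  Support: 3

Note: HAVING filters groups after aggregation, WHERE filters rows before.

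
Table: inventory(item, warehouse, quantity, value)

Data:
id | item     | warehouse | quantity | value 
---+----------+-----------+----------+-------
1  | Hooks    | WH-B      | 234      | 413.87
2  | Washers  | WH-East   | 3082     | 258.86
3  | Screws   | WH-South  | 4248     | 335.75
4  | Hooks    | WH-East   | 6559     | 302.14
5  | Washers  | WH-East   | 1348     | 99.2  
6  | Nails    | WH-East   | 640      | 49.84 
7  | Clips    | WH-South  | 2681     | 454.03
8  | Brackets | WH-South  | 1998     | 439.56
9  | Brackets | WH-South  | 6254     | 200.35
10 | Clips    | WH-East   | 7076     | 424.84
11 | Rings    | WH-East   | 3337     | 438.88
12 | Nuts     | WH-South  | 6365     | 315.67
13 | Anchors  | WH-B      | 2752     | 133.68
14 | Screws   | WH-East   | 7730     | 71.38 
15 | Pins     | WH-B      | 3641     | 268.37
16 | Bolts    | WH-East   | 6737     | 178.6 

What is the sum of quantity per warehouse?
SELECT warehouse, SUM(quantity) as result
FROM inventory
GROUP BY warehouse

Result:
  WH-B: 6627
  WH-East: 36509
  WH-South: 21546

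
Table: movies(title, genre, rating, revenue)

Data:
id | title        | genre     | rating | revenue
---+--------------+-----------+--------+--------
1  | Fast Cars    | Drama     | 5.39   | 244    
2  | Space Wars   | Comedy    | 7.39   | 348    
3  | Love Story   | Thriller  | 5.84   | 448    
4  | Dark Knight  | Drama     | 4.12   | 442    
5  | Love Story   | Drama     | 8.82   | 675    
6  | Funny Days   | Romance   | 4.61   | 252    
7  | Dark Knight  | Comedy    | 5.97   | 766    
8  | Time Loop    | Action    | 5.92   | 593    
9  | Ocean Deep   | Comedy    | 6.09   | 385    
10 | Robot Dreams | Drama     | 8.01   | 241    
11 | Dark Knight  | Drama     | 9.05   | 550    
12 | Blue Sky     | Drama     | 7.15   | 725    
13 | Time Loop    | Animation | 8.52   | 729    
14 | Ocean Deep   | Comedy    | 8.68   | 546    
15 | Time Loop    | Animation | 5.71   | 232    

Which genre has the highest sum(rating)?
SELECT genre, SUM(rating) as val
FROM movies
GROUP BY genre
ORDER BY val DESC
LIMIT 1

Result: Drama with sum(rating) = 42.54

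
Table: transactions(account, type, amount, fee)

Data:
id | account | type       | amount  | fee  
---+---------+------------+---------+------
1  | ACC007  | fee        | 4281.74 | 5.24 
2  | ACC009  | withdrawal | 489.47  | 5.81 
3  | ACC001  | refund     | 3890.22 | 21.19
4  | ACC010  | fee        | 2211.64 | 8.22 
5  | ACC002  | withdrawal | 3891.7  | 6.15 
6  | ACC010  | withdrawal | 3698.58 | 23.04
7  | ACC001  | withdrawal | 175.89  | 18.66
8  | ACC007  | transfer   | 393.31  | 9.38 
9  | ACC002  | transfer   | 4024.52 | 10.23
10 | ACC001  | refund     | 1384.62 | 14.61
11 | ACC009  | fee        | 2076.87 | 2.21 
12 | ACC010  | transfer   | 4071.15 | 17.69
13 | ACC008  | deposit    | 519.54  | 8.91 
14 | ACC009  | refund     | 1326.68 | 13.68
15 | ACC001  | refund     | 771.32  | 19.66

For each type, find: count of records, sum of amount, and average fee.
SELECT type,
       COUNT(*) as cnt,
       SUM(amount) as total_amount,
       AVG(fee) as avg_fee
FROM transactions
GROUP BY type

Result:
  deposit: 1 records, 519.54 total amount, 8.91 avg fee
  fee: 3 records, 8570.25 total amount, 5.22 avg fee
  refund: 4 records, 7372.84 total amount, 17.29 avg fee
  transfer: 3 records, 8488.98 total amount, 12.43 avg fee
  withdrawal: 4 records, 8255.64 total amount, 13.42 avg fee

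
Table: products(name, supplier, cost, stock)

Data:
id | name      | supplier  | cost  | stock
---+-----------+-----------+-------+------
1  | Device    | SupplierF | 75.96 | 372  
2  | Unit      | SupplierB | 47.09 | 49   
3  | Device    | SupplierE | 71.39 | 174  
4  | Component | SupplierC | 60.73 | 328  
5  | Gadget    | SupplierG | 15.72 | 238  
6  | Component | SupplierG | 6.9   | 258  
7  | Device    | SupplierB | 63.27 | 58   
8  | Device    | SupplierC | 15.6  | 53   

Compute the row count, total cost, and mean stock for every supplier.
SELECT supplier,
       COUNT(*) as cnt,
       SUM(cost) as total_cost,
       AVG(stock) as avg_stock
FROM products
GROUP BY supplier

Result:
  SupplierB: 2 records, 110.36 total cost, 53.50 avg stock
  SupplierC: 2 records, 76.33 total cost, 190.50 avg stock
  SupplierE: 1 records, 71.39 total cost, 174.00 avg stock
  SupplierF: 1 records, 75.96 total cost, 372.00 avg stock
  SupplierG: 2 records, 22.62 total cost, 248.00 avg stock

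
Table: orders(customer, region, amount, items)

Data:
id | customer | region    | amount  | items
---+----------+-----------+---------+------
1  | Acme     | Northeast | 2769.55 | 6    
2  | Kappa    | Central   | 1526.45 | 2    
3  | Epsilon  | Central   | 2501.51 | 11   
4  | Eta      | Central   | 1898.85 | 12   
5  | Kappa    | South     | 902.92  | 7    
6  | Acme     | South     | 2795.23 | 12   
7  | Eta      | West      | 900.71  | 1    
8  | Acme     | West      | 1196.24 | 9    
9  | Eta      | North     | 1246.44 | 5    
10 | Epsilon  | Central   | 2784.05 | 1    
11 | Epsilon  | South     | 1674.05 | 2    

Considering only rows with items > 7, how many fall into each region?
SELECT region, COUNT(*)
FROM orders
WHERE items > 7
GROUP BY region

Note: WHERE filters rows before grouping.

Result:
  Central: 2
  South: 1
  West: 1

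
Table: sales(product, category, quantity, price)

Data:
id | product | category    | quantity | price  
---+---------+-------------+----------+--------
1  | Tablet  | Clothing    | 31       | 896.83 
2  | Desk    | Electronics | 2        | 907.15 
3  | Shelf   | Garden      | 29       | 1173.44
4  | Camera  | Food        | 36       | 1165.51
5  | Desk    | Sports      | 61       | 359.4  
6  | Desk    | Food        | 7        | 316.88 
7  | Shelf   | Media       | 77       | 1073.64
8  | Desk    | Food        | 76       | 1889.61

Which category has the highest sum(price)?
SELECT category, SUM(price) as val
FROM sales
GROUP BY category
ORDER BY val DESC
LIMIT 1

Result: Food with sum(price) = 3372.00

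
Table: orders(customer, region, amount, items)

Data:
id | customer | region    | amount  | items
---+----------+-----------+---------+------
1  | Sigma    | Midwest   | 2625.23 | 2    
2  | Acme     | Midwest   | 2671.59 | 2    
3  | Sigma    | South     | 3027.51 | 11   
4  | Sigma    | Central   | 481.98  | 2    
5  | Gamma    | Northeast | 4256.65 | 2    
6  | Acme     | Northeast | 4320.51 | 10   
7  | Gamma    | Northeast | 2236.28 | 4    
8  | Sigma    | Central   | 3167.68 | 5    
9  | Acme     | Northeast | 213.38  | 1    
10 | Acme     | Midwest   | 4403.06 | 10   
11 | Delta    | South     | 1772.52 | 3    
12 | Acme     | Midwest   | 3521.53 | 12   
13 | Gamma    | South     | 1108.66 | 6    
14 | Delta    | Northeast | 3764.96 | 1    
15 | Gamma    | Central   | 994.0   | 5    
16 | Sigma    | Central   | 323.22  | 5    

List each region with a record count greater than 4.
SELECT region, COUNT(*) as cnt
FROM orders
GROUP BY region
HAVING COUNT(*) > 4

Result:
  Northeast: 5

Note: HAVING filters groups after aggregation, WHERE filters rows before.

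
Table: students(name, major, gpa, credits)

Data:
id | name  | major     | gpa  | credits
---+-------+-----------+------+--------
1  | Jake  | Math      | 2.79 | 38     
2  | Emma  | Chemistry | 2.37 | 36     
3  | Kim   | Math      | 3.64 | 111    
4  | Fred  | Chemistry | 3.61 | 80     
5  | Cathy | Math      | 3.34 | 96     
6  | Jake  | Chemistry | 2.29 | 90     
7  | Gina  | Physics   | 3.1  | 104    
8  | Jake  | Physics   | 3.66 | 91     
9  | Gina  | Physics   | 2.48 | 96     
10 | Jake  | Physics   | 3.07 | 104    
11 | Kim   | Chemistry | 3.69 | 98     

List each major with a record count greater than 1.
SELECT major, COUNT(*) as cnt
FROM students
GROUP BY major
HAVING COUNT(*) > 1

Result:
  Chemistry: 4
  Math: 3
  Physics: 4

Note: HAVING filters groups after aggregation, WHERE filters rows before.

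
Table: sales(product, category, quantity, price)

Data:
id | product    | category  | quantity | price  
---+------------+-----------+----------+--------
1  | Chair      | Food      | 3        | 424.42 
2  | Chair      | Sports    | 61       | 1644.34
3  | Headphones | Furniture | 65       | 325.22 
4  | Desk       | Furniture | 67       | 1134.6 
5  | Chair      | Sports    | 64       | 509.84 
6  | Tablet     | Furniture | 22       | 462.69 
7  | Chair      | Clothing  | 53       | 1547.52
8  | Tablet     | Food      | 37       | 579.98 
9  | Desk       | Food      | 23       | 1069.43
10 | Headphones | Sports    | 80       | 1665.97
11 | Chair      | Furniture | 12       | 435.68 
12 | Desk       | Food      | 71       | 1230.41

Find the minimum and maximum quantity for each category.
SELECT category, MIN(quantity), MAX(quantity)
FROM sales
GROUP BY category

Result:
  Clothing: min=53, max=53
  Food: min=3, max=71
  Furniture: min=12, max=67
  Sports: min=61, max=80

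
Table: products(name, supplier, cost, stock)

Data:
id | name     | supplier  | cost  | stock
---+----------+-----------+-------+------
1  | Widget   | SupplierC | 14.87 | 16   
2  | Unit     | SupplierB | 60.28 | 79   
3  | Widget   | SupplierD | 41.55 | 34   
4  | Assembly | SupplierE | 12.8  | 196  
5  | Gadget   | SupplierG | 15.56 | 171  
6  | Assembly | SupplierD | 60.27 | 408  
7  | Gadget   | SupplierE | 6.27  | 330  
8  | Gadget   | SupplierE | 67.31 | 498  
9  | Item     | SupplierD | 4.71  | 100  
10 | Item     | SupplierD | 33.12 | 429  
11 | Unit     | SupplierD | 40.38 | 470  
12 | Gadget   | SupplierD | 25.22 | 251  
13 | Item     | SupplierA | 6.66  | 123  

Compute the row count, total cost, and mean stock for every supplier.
SELECT supplier,
       COUNT(*) as cnt,
       SUM(cost) as total_cost,
       AVG(stock) as avg_stock
FROM products
GROUP BY supplier

Result:
  SupplierA: 1 records, 6.66 total cost, 123.00 avg stock
  SupplierB: 1 records, 60.28 total cost, 79.00 avg stock
  SupplierC: 1 records, 14.87 total cost, 16.00 avg stock
  SupplierD: 6 records, 205.25 total cost, 282.00 avg stock
  SupplierE: 3 records, 86.38 total cost, 341.33 avg stock
  SupplierG: 1 records, 15.56 total cost, 171.00 avg stock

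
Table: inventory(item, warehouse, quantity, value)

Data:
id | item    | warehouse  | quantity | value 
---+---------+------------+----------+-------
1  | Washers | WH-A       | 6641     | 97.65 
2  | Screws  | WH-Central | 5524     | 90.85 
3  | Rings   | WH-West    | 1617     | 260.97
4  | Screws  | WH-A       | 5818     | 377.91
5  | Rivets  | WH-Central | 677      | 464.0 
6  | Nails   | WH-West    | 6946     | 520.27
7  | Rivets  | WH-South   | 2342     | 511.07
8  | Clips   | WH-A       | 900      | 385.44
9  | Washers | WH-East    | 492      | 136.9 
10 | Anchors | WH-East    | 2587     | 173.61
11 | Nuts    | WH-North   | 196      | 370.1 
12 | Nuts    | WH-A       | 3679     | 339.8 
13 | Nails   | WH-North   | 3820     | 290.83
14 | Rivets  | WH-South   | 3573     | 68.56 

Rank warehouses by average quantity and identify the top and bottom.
SELECT warehouse, AVG(quantity)
FROM inventory
GROUP BY warehouse
ORDER BY AVG(quantity)

All groups:
  WH-East: 1539.50
  WH-North: 2008.00
  WH-South: 2957.50
  WH-Central: 3100.50
  WH-A: 4259.50
  WH-West: 4281.50

Highest: WH-West (4281.50)
Lowest: WH-East (1539.50)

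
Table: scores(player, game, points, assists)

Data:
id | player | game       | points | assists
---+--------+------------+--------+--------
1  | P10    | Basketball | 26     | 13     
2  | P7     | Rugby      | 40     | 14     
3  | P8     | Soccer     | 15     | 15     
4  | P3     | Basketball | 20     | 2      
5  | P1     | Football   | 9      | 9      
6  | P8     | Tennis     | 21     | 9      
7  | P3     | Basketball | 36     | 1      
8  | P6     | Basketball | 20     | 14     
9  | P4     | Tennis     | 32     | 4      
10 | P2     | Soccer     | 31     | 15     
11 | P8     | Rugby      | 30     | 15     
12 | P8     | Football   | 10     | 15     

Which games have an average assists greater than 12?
SELECT game, AVG(assists)
FROM scores
GROUP BY game
HAVING AVG(assists) > 12

Result:
  Rugby: avg=14.50
  Soccer: avg=15.00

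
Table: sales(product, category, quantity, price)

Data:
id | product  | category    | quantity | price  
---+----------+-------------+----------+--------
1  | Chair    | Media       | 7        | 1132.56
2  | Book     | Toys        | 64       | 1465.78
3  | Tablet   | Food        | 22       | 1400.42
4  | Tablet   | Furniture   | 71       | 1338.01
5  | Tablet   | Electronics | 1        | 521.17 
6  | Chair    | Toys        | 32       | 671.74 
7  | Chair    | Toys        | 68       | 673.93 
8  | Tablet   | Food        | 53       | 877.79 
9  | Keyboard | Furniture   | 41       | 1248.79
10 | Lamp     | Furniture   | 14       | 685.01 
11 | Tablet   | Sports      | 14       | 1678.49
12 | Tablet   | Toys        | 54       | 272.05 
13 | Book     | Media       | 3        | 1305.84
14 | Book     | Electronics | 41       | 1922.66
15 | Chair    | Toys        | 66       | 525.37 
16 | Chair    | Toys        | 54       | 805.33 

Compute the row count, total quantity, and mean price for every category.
SELECT category,
       COUNT(*) as cnt,
       SUM(quantity) as total_quantity,
       AVG(price) as avg_price
FROM sales
GROUP BY category

Result:
  Electronics: 2 records, 42 total quantity, 1221.92 avg price
  Food: 2 records, 75 total quantity, 1139.11 avg price
  Furniture: 3 records, 126 total quantity, 1090.60 avg price
  Media: 2 records, 10 total quantity, 1219.20 avg price
  Sports: 1 records, 14 total quantity, 1678.49 avg price
  Toys: 6 records, 338 total quantity, 735.70 avg price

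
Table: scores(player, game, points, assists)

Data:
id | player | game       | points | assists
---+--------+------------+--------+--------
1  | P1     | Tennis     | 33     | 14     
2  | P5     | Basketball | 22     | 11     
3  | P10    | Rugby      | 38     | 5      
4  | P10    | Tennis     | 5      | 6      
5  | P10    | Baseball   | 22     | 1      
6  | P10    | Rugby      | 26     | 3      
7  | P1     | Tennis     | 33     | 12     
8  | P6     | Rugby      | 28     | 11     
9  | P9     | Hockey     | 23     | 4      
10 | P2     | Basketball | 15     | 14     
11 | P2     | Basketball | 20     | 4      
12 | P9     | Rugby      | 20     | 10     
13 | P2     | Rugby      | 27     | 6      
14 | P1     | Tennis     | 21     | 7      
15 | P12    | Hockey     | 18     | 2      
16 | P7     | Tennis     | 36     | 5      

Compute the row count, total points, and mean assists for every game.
SELECT game,
       COUNT(*) as cnt,
       SUM(points) as total_points,
       AVG(assists) as avg_assists
FROM scores
GROUP BY game

Result:
  Baseball: 1 records, 22 total points, 1.00 avg assists
  Basketball: 3 records, 57 total points, 9.67 avg assists
  Hockey: 2 records, 41 total points, 3.00 avg assists
  Rugby: 5 records, 139 total points, 7.00 avg assists
  Tennis: 5 records, 128 total points, 8.80 avg assists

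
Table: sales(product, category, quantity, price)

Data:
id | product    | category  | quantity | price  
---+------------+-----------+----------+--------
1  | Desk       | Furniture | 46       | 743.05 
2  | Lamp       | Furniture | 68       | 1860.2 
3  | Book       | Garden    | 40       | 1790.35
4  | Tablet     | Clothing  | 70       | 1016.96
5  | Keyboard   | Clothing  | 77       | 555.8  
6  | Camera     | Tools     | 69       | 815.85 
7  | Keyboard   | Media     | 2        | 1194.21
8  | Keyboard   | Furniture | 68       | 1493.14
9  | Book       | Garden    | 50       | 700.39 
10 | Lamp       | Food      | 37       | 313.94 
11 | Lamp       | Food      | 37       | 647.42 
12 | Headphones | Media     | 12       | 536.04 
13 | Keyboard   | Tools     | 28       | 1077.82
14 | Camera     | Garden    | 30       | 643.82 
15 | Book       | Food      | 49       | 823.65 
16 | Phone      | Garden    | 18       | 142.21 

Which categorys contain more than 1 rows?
SELECT category, COUNT(*) as cnt
FROM sales
GROUP BY category
HAVING COUNT(*) > 1

Result:
  Clothing: 2
  Food: 3
  Furniture: 3
  Garden: 4
  Media: 2
  Tools: 2

Note: HAVING filters groups after aggregation, WHERE filters rows before.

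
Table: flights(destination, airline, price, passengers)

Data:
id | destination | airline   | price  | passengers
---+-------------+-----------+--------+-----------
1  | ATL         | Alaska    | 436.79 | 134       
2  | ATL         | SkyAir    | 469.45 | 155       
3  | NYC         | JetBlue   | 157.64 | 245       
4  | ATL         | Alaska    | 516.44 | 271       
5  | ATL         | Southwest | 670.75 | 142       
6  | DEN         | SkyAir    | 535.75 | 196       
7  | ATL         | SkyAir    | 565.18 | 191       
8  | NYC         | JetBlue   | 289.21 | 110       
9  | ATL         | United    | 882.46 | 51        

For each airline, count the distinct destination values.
SELECT airline, COUNT(DISTINCT destination)
FROM flights
GROUP BY airline

Result:
  Alaska: 1 distinct
  JetBlue: 1 distinct
  SkyAir: 2 distinct
  Southwest: 1 distinct
  United: 1 distinct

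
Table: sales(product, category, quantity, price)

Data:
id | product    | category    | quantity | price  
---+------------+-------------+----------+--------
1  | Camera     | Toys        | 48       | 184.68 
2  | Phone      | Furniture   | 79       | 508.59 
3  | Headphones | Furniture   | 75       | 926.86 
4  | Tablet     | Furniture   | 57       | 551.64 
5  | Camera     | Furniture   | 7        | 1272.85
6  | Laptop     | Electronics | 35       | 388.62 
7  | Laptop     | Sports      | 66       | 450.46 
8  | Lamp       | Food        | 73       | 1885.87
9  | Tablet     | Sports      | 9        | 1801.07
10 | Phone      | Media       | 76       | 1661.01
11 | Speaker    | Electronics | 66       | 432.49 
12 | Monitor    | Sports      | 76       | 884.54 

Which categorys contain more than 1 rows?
SELECT category, COUNT(*) as cnt
FROM sales
GROUP BY category
HAVING COUNT(*) > 1

Result:
  Electronics: 2
  Furniture: 4
  Sports: 3

Note: HAVING filters groups after aggregation, WHERE filters rows before.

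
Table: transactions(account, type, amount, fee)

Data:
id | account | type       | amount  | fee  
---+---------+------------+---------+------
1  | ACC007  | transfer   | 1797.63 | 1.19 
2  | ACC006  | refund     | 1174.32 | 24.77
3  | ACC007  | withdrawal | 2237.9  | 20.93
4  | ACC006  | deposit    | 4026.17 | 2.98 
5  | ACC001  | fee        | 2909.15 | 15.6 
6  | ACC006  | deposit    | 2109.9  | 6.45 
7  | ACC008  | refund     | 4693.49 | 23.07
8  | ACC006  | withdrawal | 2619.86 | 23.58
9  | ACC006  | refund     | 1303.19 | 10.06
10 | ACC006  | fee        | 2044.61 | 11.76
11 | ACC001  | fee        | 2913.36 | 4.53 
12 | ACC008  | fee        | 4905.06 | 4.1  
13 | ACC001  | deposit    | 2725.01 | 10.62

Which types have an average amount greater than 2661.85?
SELECT type, AVG(amount)
FROM transactions
GROUP BY type
HAVING AVG(amount) > 2661.85

Result:
  deposit: avg=2953.69
  fee: avg=3193.05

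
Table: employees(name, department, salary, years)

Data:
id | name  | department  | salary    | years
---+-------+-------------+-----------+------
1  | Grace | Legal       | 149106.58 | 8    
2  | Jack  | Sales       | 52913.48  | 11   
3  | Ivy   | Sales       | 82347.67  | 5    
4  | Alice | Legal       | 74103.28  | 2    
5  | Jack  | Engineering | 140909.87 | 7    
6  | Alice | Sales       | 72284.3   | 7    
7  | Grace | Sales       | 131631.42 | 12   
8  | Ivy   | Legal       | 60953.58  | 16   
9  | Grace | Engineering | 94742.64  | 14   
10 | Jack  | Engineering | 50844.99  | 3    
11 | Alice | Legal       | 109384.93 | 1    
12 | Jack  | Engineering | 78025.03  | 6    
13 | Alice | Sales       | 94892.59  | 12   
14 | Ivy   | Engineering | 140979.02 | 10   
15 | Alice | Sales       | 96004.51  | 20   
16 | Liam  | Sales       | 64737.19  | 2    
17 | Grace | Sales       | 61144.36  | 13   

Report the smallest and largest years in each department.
SELECT department, MIN(years), MAX(years)
FROM employees
GROUP BY department

Result:
  Engineering: min=3, max=14
  Legal: min=1, max=16
  Sales: min=2, max=20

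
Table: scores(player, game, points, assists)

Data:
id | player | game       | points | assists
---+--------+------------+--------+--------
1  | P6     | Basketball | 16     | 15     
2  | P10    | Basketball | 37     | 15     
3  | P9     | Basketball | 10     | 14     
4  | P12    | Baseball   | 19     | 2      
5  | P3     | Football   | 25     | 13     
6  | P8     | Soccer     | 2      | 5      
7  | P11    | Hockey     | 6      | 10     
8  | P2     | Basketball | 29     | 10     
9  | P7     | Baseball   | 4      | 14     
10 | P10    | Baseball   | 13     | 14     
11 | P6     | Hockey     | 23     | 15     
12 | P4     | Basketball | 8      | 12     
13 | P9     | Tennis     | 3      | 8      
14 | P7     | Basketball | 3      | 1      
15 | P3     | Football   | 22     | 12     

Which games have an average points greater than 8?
SELECT game, AVG(points)
FROM scores
GROUP BY game
HAVING AVG(points) > 8

Result:
  Baseball: avg=12.00
  Basketball: avg=17.17
  Football: avg=23.50
  Hockey: avg=14.50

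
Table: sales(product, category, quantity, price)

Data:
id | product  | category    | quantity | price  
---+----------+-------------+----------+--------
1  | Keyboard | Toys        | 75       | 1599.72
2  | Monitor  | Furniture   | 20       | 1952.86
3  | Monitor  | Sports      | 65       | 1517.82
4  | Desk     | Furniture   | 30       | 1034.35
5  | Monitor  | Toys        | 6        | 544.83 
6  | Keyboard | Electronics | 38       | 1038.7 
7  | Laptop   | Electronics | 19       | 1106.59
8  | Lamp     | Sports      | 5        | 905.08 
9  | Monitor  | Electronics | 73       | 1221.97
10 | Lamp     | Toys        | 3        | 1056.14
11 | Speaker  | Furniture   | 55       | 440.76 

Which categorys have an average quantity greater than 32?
SELECT category, AVG(quantity)
FROM sales
GROUP BY category
HAVING AVG(quantity) > 32

Result:
  Electronics: avg=43.33
  Furniture: avg=35.00
  Sports: avg=35.00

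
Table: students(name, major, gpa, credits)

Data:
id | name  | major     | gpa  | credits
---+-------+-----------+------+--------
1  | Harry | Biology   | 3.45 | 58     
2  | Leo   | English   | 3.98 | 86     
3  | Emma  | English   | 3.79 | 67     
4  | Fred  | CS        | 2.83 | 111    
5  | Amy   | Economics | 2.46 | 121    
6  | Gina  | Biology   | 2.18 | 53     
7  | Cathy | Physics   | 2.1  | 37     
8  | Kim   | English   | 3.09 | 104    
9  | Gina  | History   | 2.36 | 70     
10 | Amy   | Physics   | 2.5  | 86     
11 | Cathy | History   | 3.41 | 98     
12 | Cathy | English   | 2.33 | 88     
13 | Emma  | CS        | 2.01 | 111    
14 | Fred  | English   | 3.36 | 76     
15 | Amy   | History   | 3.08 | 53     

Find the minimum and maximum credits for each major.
SELECT major, MIN(credits), MAX(credits)
FROM students
GROUP BY major

Result:
  Biology: min=53, max=58
  CS: min=111, max=111
  Economics: min=121, max=121
  English: min=67, max=104
  History: min=53, max=98
  Physics: min=37, max=86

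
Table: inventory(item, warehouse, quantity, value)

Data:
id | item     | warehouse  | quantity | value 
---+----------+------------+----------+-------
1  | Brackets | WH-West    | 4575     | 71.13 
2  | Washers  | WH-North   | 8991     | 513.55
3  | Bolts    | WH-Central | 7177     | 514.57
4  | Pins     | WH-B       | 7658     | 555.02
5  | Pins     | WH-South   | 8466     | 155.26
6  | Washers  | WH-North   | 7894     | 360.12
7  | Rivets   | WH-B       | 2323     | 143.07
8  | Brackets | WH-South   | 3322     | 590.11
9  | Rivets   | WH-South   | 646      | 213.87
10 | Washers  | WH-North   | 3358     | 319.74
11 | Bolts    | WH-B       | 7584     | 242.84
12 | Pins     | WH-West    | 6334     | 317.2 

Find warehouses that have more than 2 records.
SELECT warehouse, COUNT(*) as cnt
FROM inventory
GROUP BY warehouse
HAVING COUNT(*) > 2

Result:
  WH-B: 3
  WH-North: 3
  WH-South: 3

Note: HAVING filters groups after aggregation, WHERE filters rows before.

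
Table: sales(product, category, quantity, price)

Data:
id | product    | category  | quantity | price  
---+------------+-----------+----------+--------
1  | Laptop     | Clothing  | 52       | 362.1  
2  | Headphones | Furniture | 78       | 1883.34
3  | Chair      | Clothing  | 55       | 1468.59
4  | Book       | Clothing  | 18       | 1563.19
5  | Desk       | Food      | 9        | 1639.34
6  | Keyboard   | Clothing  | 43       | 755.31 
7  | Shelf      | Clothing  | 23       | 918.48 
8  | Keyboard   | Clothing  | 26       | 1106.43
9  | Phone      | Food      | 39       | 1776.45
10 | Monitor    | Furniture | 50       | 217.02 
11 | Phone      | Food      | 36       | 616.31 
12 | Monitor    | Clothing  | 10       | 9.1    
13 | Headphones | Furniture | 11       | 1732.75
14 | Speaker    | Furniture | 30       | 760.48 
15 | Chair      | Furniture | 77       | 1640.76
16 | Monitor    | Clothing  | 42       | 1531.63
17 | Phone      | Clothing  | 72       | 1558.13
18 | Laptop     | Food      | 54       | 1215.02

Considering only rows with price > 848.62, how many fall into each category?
SELECT category, COUNT(*)
FROM sales
WHERE price > 848.62
GROUP BY category

Note: WHERE filters rows before grouping.

Result:
  Clothing: 6
  Food: 3
  Furniture: 3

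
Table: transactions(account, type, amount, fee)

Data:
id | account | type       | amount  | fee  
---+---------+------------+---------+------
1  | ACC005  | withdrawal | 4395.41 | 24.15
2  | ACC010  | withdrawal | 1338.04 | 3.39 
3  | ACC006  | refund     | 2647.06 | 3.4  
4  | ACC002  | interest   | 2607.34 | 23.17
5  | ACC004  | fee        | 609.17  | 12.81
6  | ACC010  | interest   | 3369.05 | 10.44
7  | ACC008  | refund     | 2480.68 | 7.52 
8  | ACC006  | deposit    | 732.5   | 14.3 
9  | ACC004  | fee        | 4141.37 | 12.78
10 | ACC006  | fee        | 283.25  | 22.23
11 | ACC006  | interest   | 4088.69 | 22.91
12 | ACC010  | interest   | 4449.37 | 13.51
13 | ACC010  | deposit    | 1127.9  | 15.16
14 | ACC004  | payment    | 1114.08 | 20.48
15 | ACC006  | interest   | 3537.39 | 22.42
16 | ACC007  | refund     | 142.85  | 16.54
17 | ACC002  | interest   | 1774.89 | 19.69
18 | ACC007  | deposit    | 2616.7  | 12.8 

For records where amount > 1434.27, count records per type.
SELECT type, COUNT(*)
FROM transactions
WHERE amount > 1434.27
GROUP BY type

Note: WHERE filters rows before grouping.

Result:
  deposit: 1
  fee: 1
  interest: 6
  refund: 2
  withdrawal: 1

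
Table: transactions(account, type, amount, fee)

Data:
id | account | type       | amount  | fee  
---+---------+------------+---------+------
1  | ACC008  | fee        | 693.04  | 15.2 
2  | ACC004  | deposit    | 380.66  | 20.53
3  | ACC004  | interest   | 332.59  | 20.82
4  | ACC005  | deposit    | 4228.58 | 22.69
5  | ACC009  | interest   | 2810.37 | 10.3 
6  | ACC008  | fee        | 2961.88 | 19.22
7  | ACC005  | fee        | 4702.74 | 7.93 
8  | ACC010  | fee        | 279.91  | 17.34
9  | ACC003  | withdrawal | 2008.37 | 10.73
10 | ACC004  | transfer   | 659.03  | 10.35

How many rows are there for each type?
SELECT type, COUNT(*) as count
FROM transactions
GROUP BY type

Result:
  deposit: 2
  fee: 4
  interest: 2
  transfer: 1
  withdrawal: 1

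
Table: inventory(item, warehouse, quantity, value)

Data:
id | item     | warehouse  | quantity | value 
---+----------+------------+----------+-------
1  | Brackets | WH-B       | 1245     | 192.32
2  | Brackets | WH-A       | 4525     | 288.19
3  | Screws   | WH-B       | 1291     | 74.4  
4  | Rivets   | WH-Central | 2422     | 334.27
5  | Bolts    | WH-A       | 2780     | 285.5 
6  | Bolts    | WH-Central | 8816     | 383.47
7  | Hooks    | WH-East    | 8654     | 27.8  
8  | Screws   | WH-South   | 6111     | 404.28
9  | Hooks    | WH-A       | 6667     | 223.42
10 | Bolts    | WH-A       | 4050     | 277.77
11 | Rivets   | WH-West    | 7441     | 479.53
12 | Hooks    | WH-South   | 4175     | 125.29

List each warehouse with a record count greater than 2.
SELECT warehouse, COUNT(*) as cnt
FROM inventory
GROUP BY warehouse
HAVING COUNT(*) > 2

Result:
  WH-A: 4

Note: HAVING filters groups after aggregation, WHERE filters rows before.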